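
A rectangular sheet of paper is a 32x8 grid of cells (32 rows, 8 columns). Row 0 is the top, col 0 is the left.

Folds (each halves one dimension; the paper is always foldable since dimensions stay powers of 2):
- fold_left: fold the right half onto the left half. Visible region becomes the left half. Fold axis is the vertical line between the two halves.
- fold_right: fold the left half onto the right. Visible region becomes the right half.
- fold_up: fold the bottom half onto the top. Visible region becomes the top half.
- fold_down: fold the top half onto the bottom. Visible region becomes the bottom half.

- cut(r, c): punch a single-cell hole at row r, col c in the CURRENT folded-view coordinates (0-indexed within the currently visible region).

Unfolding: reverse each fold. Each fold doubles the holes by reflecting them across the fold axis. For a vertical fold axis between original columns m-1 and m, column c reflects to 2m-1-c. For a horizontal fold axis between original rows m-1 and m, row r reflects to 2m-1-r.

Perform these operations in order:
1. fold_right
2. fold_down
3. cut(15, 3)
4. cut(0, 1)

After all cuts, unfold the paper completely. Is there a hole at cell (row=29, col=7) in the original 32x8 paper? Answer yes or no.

Op 1 fold_right: fold axis v@4; visible region now rows[0,32) x cols[4,8) = 32x4
Op 2 fold_down: fold axis h@16; visible region now rows[16,32) x cols[4,8) = 16x4
Op 3 cut(15, 3): punch at orig (31,7); cuts so far [(31, 7)]; region rows[16,32) x cols[4,8) = 16x4
Op 4 cut(0, 1): punch at orig (16,5); cuts so far [(16, 5), (31, 7)]; region rows[16,32) x cols[4,8) = 16x4
Unfold 1 (reflect across h@16): 4 holes -> [(0, 7), (15, 5), (16, 5), (31, 7)]
Unfold 2 (reflect across v@4): 8 holes -> [(0, 0), (0, 7), (15, 2), (15, 5), (16, 2), (16, 5), (31, 0), (31, 7)]
Holes: [(0, 0), (0, 7), (15, 2), (15, 5), (16, 2), (16, 5), (31, 0), (31, 7)]

Answer: no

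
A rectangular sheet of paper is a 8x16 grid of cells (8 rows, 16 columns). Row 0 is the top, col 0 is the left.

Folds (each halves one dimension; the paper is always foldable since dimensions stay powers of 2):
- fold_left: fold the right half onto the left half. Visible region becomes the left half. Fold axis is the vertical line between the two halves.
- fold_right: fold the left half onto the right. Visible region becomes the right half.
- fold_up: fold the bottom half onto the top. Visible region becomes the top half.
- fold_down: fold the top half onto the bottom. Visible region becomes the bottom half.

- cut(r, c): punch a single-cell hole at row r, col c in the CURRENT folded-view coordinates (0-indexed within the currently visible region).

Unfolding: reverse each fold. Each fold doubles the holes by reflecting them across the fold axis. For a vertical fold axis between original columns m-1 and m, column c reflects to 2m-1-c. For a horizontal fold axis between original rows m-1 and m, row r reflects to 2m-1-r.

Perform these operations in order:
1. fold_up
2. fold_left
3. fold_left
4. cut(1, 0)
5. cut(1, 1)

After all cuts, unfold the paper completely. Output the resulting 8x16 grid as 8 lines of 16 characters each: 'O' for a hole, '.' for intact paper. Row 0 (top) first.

Answer: ................
OO....OOOO....OO
................
................
................
................
OO....OOOO....OO
................

Derivation:
Op 1 fold_up: fold axis h@4; visible region now rows[0,4) x cols[0,16) = 4x16
Op 2 fold_left: fold axis v@8; visible region now rows[0,4) x cols[0,8) = 4x8
Op 3 fold_left: fold axis v@4; visible region now rows[0,4) x cols[0,4) = 4x4
Op 4 cut(1, 0): punch at orig (1,0); cuts so far [(1, 0)]; region rows[0,4) x cols[0,4) = 4x4
Op 5 cut(1, 1): punch at orig (1,1); cuts so far [(1, 0), (1, 1)]; region rows[0,4) x cols[0,4) = 4x4
Unfold 1 (reflect across v@4): 4 holes -> [(1, 0), (1, 1), (1, 6), (1, 7)]
Unfold 2 (reflect across v@8): 8 holes -> [(1, 0), (1, 1), (1, 6), (1, 7), (1, 8), (1, 9), (1, 14), (1, 15)]
Unfold 3 (reflect across h@4): 16 holes -> [(1, 0), (1, 1), (1, 6), (1, 7), (1, 8), (1, 9), (1, 14), (1, 15), (6, 0), (6, 1), (6, 6), (6, 7), (6, 8), (6, 9), (6, 14), (6, 15)]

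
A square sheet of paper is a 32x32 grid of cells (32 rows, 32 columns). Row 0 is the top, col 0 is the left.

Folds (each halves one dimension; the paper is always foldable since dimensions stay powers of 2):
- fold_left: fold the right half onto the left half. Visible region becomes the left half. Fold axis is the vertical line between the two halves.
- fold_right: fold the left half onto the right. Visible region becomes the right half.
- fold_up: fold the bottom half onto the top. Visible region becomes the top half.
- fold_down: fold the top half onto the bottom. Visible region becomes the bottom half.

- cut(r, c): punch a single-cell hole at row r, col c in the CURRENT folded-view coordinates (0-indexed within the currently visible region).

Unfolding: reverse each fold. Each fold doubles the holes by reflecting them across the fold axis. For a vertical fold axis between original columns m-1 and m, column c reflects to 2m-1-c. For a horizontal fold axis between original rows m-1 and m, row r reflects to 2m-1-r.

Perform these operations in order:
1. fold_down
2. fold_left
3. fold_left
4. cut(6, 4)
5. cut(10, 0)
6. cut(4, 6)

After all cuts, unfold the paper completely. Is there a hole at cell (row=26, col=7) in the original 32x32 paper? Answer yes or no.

Answer: no

Derivation:
Op 1 fold_down: fold axis h@16; visible region now rows[16,32) x cols[0,32) = 16x32
Op 2 fold_left: fold axis v@16; visible region now rows[16,32) x cols[0,16) = 16x16
Op 3 fold_left: fold axis v@8; visible region now rows[16,32) x cols[0,8) = 16x8
Op 4 cut(6, 4): punch at orig (22,4); cuts so far [(22, 4)]; region rows[16,32) x cols[0,8) = 16x8
Op 5 cut(10, 0): punch at orig (26,0); cuts so far [(22, 4), (26, 0)]; region rows[16,32) x cols[0,8) = 16x8
Op 6 cut(4, 6): punch at orig (20,6); cuts so far [(20, 6), (22, 4), (26, 0)]; region rows[16,32) x cols[0,8) = 16x8
Unfold 1 (reflect across v@8): 6 holes -> [(20, 6), (20, 9), (22, 4), (22, 11), (26, 0), (26, 15)]
Unfold 2 (reflect across v@16): 12 holes -> [(20, 6), (20, 9), (20, 22), (20, 25), (22, 4), (22, 11), (22, 20), (22, 27), (26, 0), (26, 15), (26, 16), (26, 31)]
Unfold 3 (reflect across h@16): 24 holes -> [(5, 0), (5, 15), (5, 16), (5, 31), (9, 4), (9, 11), (9, 20), (9, 27), (11, 6), (11, 9), (11, 22), (11, 25), (20, 6), (20, 9), (20, 22), (20, 25), (22, 4), (22, 11), (22, 20), (22, 27), (26, 0), (26, 15), (26, 16), (26, 31)]
Holes: [(5, 0), (5, 15), (5, 16), (5, 31), (9, 4), (9, 11), (9, 20), (9, 27), (11, 6), (11, 9), (11, 22), (11, 25), (20, 6), (20, 9), (20, 22), (20, 25), (22, 4), (22, 11), (22, 20), (22, 27), (26, 0), (26, 15), (26, 16), (26, 31)]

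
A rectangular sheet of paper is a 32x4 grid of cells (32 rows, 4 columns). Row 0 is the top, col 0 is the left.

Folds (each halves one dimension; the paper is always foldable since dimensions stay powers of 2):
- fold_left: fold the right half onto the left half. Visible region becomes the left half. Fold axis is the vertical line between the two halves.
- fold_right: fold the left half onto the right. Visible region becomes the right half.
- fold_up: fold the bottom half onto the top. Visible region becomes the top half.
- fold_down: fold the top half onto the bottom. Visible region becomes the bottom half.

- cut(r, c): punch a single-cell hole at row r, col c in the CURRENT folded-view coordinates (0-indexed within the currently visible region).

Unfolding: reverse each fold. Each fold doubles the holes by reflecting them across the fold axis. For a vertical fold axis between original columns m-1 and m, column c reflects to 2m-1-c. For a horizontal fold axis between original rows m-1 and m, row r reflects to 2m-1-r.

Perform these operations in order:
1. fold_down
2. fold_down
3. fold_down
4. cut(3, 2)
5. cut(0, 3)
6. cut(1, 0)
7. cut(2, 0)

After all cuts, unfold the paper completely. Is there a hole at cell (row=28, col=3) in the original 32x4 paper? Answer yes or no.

Answer: yes

Derivation:
Op 1 fold_down: fold axis h@16; visible region now rows[16,32) x cols[0,4) = 16x4
Op 2 fold_down: fold axis h@24; visible region now rows[24,32) x cols[0,4) = 8x4
Op 3 fold_down: fold axis h@28; visible region now rows[28,32) x cols[0,4) = 4x4
Op 4 cut(3, 2): punch at orig (31,2); cuts so far [(31, 2)]; region rows[28,32) x cols[0,4) = 4x4
Op 5 cut(0, 3): punch at orig (28,3); cuts so far [(28, 3), (31, 2)]; region rows[28,32) x cols[0,4) = 4x4
Op 6 cut(1, 0): punch at orig (29,0); cuts so far [(28, 3), (29, 0), (31, 2)]; region rows[28,32) x cols[0,4) = 4x4
Op 7 cut(2, 0): punch at orig (30,0); cuts so far [(28, 3), (29, 0), (30, 0), (31, 2)]; region rows[28,32) x cols[0,4) = 4x4
Unfold 1 (reflect across h@28): 8 holes -> [(24, 2), (25, 0), (26, 0), (27, 3), (28, 3), (29, 0), (30, 0), (31, 2)]
Unfold 2 (reflect across h@24): 16 holes -> [(16, 2), (17, 0), (18, 0), (19, 3), (20, 3), (21, 0), (22, 0), (23, 2), (24, 2), (25, 0), (26, 0), (27, 3), (28, 3), (29, 0), (30, 0), (31, 2)]
Unfold 3 (reflect across h@16): 32 holes -> [(0, 2), (1, 0), (2, 0), (3, 3), (4, 3), (5, 0), (6, 0), (7, 2), (8, 2), (9, 0), (10, 0), (11, 3), (12, 3), (13, 0), (14, 0), (15, 2), (16, 2), (17, 0), (18, 0), (19, 3), (20, 3), (21, 0), (22, 0), (23, 2), (24, 2), (25, 0), (26, 0), (27, 3), (28, 3), (29, 0), (30, 0), (31, 2)]
Holes: [(0, 2), (1, 0), (2, 0), (3, 3), (4, 3), (5, 0), (6, 0), (7, 2), (8, 2), (9, 0), (10, 0), (11, 3), (12, 3), (13, 0), (14, 0), (15, 2), (16, 2), (17, 0), (18, 0), (19, 3), (20, 3), (21, 0), (22, 0), (23, 2), (24, 2), (25, 0), (26, 0), (27, 3), (28, 3), (29, 0), (30, 0), (31, 2)]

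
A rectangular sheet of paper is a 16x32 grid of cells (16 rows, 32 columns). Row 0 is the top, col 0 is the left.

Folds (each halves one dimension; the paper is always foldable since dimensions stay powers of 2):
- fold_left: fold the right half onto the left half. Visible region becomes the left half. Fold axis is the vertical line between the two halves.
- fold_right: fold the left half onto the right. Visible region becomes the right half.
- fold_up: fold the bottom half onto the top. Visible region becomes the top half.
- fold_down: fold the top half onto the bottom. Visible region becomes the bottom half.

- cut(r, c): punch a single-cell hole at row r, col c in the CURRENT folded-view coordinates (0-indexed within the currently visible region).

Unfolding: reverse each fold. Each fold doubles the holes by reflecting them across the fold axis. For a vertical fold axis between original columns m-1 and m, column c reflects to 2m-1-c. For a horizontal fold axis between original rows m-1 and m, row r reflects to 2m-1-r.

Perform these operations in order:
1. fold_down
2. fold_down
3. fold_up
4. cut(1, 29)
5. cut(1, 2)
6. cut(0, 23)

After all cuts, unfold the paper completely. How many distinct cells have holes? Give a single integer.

Answer: 24

Derivation:
Op 1 fold_down: fold axis h@8; visible region now rows[8,16) x cols[0,32) = 8x32
Op 2 fold_down: fold axis h@12; visible region now rows[12,16) x cols[0,32) = 4x32
Op 3 fold_up: fold axis h@14; visible region now rows[12,14) x cols[0,32) = 2x32
Op 4 cut(1, 29): punch at orig (13,29); cuts so far [(13, 29)]; region rows[12,14) x cols[0,32) = 2x32
Op 5 cut(1, 2): punch at orig (13,2); cuts so far [(13, 2), (13, 29)]; region rows[12,14) x cols[0,32) = 2x32
Op 6 cut(0, 23): punch at orig (12,23); cuts so far [(12, 23), (13, 2), (13, 29)]; region rows[12,14) x cols[0,32) = 2x32
Unfold 1 (reflect across h@14): 6 holes -> [(12, 23), (13, 2), (13, 29), (14, 2), (14, 29), (15, 23)]
Unfold 2 (reflect across h@12): 12 holes -> [(8, 23), (9, 2), (9, 29), (10, 2), (10, 29), (11, 23), (12, 23), (13, 2), (13, 29), (14, 2), (14, 29), (15, 23)]
Unfold 3 (reflect across h@8): 24 holes -> [(0, 23), (1, 2), (1, 29), (2, 2), (2, 29), (3, 23), (4, 23), (5, 2), (5, 29), (6, 2), (6, 29), (7, 23), (8, 23), (9, 2), (9, 29), (10, 2), (10, 29), (11, 23), (12, 23), (13, 2), (13, 29), (14, 2), (14, 29), (15, 23)]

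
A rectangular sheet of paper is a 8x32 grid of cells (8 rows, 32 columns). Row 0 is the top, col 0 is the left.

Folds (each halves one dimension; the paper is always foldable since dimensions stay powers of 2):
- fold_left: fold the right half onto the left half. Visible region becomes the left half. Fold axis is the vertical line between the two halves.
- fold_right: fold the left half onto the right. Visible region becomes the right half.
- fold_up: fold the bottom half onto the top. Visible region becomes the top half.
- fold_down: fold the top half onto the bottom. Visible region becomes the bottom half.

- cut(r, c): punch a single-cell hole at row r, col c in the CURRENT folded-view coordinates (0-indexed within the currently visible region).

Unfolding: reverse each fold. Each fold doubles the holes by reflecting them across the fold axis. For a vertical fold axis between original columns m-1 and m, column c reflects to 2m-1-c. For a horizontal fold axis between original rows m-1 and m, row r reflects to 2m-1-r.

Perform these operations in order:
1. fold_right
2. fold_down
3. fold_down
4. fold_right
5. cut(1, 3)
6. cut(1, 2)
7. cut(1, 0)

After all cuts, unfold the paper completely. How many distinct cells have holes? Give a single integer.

Answer: 48

Derivation:
Op 1 fold_right: fold axis v@16; visible region now rows[0,8) x cols[16,32) = 8x16
Op 2 fold_down: fold axis h@4; visible region now rows[4,8) x cols[16,32) = 4x16
Op 3 fold_down: fold axis h@6; visible region now rows[6,8) x cols[16,32) = 2x16
Op 4 fold_right: fold axis v@24; visible region now rows[6,8) x cols[24,32) = 2x8
Op 5 cut(1, 3): punch at orig (7,27); cuts so far [(7, 27)]; region rows[6,8) x cols[24,32) = 2x8
Op 6 cut(1, 2): punch at orig (7,26); cuts so far [(7, 26), (7, 27)]; region rows[6,8) x cols[24,32) = 2x8
Op 7 cut(1, 0): punch at orig (7,24); cuts so far [(7, 24), (7, 26), (7, 27)]; region rows[6,8) x cols[24,32) = 2x8
Unfold 1 (reflect across v@24): 6 holes -> [(7, 20), (7, 21), (7, 23), (7, 24), (7, 26), (7, 27)]
Unfold 2 (reflect across h@6): 12 holes -> [(4, 20), (4, 21), (4, 23), (4, 24), (4, 26), (4, 27), (7, 20), (7, 21), (7, 23), (7, 24), (7, 26), (7, 27)]
Unfold 3 (reflect across h@4): 24 holes -> [(0, 20), (0, 21), (0, 23), (0, 24), (0, 26), (0, 27), (3, 20), (3, 21), (3, 23), (3, 24), (3, 26), (3, 27), (4, 20), (4, 21), (4, 23), (4, 24), (4, 26), (4, 27), (7, 20), (7, 21), (7, 23), (7, 24), (7, 26), (7, 27)]
Unfold 4 (reflect across v@16): 48 holes -> [(0, 4), (0, 5), (0, 7), (0, 8), (0, 10), (0, 11), (0, 20), (0, 21), (0, 23), (0, 24), (0, 26), (0, 27), (3, 4), (3, 5), (3, 7), (3, 8), (3, 10), (3, 11), (3, 20), (3, 21), (3, 23), (3, 24), (3, 26), (3, 27), (4, 4), (4, 5), (4, 7), (4, 8), (4, 10), (4, 11), (4, 20), (4, 21), (4, 23), (4, 24), (4, 26), (4, 27), (7, 4), (7, 5), (7, 7), (7, 8), (7, 10), (7, 11), (7, 20), (7, 21), (7, 23), (7, 24), (7, 26), (7, 27)]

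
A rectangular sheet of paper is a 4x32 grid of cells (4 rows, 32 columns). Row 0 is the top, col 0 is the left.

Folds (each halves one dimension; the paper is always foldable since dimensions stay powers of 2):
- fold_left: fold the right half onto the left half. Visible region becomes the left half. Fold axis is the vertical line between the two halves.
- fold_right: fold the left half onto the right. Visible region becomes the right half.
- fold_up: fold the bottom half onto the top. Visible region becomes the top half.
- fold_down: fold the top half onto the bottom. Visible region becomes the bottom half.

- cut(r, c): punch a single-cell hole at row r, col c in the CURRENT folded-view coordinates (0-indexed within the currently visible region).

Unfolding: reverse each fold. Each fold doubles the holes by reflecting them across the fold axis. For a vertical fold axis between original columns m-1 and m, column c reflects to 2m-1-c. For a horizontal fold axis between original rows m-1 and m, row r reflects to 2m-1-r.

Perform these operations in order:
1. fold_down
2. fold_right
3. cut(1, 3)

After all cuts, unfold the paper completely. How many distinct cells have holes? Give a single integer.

Op 1 fold_down: fold axis h@2; visible region now rows[2,4) x cols[0,32) = 2x32
Op 2 fold_right: fold axis v@16; visible region now rows[2,4) x cols[16,32) = 2x16
Op 3 cut(1, 3): punch at orig (3,19); cuts so far [(3, 19)]; region rows[2,4) x cols[16,32) = 2x16
Unfold 1 (reflect across v@16): 2 holes -> [(3, 12), (3, 19)]
Unfold 2 (reflect across h@2): 4 holes -> [(0, 12), (0, 19), (3, 12), (3, 19)]

Answer: 4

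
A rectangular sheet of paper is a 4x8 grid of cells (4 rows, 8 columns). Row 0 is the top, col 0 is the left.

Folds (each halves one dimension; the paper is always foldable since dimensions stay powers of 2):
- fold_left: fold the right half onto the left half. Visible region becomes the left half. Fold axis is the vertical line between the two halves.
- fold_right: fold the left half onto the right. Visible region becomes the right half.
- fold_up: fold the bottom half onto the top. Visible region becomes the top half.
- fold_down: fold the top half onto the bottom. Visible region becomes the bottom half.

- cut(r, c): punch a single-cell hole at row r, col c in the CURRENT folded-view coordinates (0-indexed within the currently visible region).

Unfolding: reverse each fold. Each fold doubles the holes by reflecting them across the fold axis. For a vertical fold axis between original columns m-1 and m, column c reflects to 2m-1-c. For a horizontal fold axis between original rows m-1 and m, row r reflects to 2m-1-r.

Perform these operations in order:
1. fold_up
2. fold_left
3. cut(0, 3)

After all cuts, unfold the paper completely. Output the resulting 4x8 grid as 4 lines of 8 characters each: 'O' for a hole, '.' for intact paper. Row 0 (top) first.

Op 1 fold_up: fold axis h@2; visible region now rows[0,2) x cols[0,8) = 2x8
Op 2 fold_left: fold axis v@4; visible region now rows[0,2) x cols[0,4) = 2x4
Op 3 cut(0, 3): punch at orig (0,3); cuts so far [(0, 3)]; region rows[0,2) x cols[0,4) = 2x4
Unfold 1 (reflect across v@4): 2 holes -> [(0, 3), (0, 4)]
Unfold 2 (reflect across h@2): 4 holes -> [(0, 3), (0, 4), (3, 3), (3, 4)]

Answer: ...OO...
........
........
...OO...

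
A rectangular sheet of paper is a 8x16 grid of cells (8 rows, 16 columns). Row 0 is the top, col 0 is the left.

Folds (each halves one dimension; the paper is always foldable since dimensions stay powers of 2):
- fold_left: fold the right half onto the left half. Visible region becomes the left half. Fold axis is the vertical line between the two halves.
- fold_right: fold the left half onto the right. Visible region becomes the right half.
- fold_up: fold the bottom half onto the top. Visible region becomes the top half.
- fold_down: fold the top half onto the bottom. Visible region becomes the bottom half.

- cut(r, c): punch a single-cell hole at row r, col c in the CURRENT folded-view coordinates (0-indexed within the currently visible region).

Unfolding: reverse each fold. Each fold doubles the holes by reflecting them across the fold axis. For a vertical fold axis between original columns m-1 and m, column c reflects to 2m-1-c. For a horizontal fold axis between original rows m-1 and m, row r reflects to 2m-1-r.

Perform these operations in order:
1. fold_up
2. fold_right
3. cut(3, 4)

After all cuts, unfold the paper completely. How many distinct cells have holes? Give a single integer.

Answer: 4

Derivation:
Op 1 fold_up: fold axis h@4; visible region now rows[0,4) x cols[0,16) = 4x16
Op 2 fold_right: fold axis v@8; visible region now rows[0,4) x cols[8,16) = 4x8
Op 3 cut(3, 4): punch at orig (3,12); cuts so far [(3, 12)]; region rows[0,4) x cols[8,16) = 4x8
Unfold 1 (reflect across v@8): 2 holes -> [(3, 3), (3, 12)]
Unfold 2 (reflect across h@4): 4 holes -> [(3, 3), (3, 12), (4, 3), (4, 12)]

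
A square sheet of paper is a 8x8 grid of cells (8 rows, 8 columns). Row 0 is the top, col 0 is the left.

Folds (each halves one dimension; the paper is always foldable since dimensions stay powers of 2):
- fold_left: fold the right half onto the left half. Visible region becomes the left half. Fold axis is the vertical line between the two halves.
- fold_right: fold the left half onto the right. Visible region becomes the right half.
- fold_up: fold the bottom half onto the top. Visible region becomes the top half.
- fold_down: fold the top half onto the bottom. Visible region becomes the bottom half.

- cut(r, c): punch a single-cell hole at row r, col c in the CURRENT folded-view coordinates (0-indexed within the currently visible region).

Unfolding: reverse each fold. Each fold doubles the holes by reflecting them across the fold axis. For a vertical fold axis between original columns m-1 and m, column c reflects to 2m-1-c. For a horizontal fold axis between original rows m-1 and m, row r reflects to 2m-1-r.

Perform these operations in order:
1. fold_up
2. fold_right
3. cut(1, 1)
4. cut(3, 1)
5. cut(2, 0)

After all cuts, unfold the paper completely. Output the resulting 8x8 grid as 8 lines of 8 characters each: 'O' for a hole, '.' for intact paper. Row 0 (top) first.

Op 1 fold_up: fold axis h@4; visible region now rows[0,4) x cols[0,8) = 4x8
Op 2 fold_right: fold axis v@4; visible region now rows[0,4) x cols[4,8) = 4x4
Op 3 cut(1, 1): punch at orig (1,5); cuts so far [(1, 5)]; region rows[0,4) x cols[4,8) = 4x4
Op 4 cut(3, 1): punch at orig (3,5); cuts so far [(1, 5), (3, 5)]; region rows[0,4) x cols[4,8) = 4x4
Op 5 cut(2, 0): punch at orig (2,4); cuts so far [(1, 5), (2, 4), (3, 5)]; region rows[0,4) x cols[4,8) = 4x4
Unfold 1 (reflect across v@4): 6 holes -> [(1, 2), (1, 5), (2, 3), (2, 4), (3, 2), (3, 5)]
Unfold 2 (reflect across h@4): 12 holes -> [(1, 2), (1, 5), (2, 3), (2, 4), (3, 2), (3, 5), (4, 2), (4, 5), (5, 3), (5, 4), (6, 2), (6, 5)]

Answer: ........
..O..O..
...OO...
..O..O..
..O..O..
...OO...
..O..O..
........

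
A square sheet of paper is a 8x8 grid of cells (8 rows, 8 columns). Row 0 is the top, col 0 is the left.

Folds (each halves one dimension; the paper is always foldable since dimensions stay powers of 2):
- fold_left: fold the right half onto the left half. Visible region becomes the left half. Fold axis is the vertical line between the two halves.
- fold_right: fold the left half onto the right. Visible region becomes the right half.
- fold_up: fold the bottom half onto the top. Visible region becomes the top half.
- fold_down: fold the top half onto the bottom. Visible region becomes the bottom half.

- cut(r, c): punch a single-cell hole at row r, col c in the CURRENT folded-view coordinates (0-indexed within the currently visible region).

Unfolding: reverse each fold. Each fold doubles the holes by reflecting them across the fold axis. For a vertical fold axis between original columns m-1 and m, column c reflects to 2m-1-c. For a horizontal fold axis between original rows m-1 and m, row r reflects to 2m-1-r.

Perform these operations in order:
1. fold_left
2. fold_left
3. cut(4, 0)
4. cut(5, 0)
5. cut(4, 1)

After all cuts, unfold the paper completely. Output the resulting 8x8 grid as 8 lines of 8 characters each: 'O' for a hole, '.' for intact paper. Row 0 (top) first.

Op 1 fold_left: fold axis v@4; visible region now rows[0,8) x cols[0,4) = 8x4
Op 2 fold_left: fold axis v@2; visible region now rows[0,8) x cols[0,2) = 8x2
Op 3 cut(4, 0): punch at orig (4,0); cuts so far [(4, 0)]; region rows[0,8) x cols[0,2) = 8x2
Op 4 cut(5, 0): punch at orig (5,0); cuts so far [(4, 0), (5, 0)]; region rows[0,8) x cols[0,2) = 8x2
Op 5 cut(4, 1): punch at orig (4,1); cuts so far [(4, 0), (4, 1), (5, 0)]; region rows[0,8) x cols[0,2) = 8x2
Unfold 1 (reflect across v@2): 6 holes -> [(4, 0), (4, 1), (4, 2), (4, 3), (5, 0), (5, 3)]
Unfold 2 (reflect across v@4): 12 holes -> [(4, 0), (4, 1), (4, 2), (4, 3), (4, 4), (4, 5), (4, 6), (4, 7), (5, 0), (5, 3), (5, 4), (5, 7)]

Answer: ........
........
........
........
OOOOOOOO
O..OO..O
........
........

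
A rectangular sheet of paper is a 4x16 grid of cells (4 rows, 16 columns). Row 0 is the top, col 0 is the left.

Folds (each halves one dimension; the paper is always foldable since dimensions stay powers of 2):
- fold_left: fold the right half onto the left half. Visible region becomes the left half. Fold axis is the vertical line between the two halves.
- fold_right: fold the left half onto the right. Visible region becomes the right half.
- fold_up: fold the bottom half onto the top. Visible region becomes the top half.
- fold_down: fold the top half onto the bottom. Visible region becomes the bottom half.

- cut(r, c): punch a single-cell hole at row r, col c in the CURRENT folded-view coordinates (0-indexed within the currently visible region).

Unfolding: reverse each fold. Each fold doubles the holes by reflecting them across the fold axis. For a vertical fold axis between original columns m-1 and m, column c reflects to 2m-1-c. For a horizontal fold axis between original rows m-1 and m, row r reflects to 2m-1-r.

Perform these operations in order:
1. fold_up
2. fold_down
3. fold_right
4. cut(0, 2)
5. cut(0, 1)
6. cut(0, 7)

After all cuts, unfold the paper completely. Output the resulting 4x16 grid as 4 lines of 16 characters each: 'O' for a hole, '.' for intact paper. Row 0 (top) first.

Answer: O....OO..OO....O
O....OO..OO....O
O....OO..OO....O
O....OO..OO....O

Derivation:
Op 1 fold_up: fold axis h@2; visible region now rows[0,2) x cols[0,16) = 2x16
Op 2 fold_down: fold axis h@1; visible region now rows[1,2) x cols[0,16) = 1x16
Op 3 fold_right: fold axis v@8; visible region now rows[1,2) x cols[8,16) = 1x8
Op 4 cut(0, 2): punch at orig (1,10); cuts so far [(1, 10)]; region rows[1,2) x cols[8,16) = 1x8
Op 5 cut(0, 1): punch at orig (1,9); cuts so far [(1, 9), (1, 10)]; region rows[1,2) x cols[8,16) = 1x8
Op 6 cut(0, 7): punch at orig (1,15); cuts so far [(1, 9), (1, 10), (1, 15)]; region rows[1,2) x cols[8,16) = 1x8
Unfold 1 (reflect across v@8): 6 holes -> [(1, 0), (1, 5), (1, 6), (1, 9), (1, 10), (1, 15)]
Unfold 2 (reflect across h@1): 12 holes -> [(0, 0), (0, 5), (0, 6), (0, 9), (0, 10), (0, 15), (1, 0), (1, 5), (1, 6), (1, 9), (1, 10), (1, 15)]
Unfold 3 (reflect across h@2): 24 holes -> [(0, 0), (0, 5), (0, 6), (0, 9), (0, 10), (0, 15), (1, 0), (1, 5), (1, 6), (1, 9), (1, 10), (1, 15), (2, 0), (2, 5), (2, 6), (2, 9), (2, 10), (2, 15), (3, 0), (3, 5), (3, 6), (3, 9), (3, 10), (3, 15)]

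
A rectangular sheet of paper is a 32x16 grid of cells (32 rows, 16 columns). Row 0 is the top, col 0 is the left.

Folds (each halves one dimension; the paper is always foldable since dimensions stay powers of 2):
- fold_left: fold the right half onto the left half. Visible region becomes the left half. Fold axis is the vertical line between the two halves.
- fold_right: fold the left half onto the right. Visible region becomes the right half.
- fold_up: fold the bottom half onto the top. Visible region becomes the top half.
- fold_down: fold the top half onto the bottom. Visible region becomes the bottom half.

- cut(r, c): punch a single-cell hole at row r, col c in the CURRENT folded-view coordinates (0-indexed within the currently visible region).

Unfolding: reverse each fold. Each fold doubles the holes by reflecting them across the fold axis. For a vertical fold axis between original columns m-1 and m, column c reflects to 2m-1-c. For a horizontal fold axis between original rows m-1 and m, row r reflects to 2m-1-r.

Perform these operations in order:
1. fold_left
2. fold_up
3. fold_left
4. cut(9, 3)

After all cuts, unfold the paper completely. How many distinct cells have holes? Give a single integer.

Answer: 8

Derivation:
Op 1 fold_left: fold axis v@8; visible region now rows[0,32) x cols[0,8) = 32x8
Op 2 fold_up: fold axis h@16; visible region now rows[0,16) x cols[0,8) = 16x8
Op 3 fold_left: fold axis v@4; visible region now rows[0,16) x cols[0,4) = 16x4
Op 4 cut(9, 3): punch at orig (9,3); cuts so far [(9, 3)]; region rows[0,16) x cols[0,4) = 16x4
Unfold 1 (reflect across v@4): 2 holes -> [(9, 3), (9, 4)]
Unfold 2 (reflect across h@16): 4 holes -> [(9, 3), (9, 4), (22, 3), (22, 4)]
Unfold 3 (reflect across v@8): 8 holes -> [(9, 3), (9, 4), (9, 11), (9, 12), (22, 3), (22, 4), (22, 11), (22, 12)]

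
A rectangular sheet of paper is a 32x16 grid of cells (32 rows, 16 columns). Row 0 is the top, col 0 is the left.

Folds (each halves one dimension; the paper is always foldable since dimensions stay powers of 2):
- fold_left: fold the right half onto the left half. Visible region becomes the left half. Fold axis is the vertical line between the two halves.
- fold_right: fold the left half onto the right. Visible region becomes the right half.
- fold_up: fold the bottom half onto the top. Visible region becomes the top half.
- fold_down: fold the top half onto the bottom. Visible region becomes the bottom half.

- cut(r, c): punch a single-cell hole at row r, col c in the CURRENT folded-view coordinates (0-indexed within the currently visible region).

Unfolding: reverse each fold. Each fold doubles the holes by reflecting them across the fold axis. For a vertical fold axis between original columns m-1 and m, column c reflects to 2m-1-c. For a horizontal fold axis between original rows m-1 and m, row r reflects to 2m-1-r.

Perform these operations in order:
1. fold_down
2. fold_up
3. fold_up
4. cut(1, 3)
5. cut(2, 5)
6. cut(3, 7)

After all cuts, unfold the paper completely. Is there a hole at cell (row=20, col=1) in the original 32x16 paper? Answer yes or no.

Op 1 fold_down: fold axis h@16; visible region now rows[16,32) x cols[0,16) = 16x16
Op 2 fold_up: fold axis h@24; visible region now rows[16,24) x cols[0,16) = 8x16
Op 3 fold_up: fold axis h@20; visible region now rows[16,20) x cols[0,16) = 4x16
Op 4 cut(1, 3): punch at orig (17,3); cuts so far [(17, 3)]; region rows[16,20) x cols[0,16) = 4x16
Op 5 cut(2, 5): punch at orig (18,5); cuts so far [(17, 3), (18, 5)]; region rows[16,20) x cols[0,16) = 4x16
Op 6 cut(3, 7): punch at orig (19,7); cuts so far [(17, 3), (18, 5), (19, 7)]; region rows[16,20) x cols[0,16) = 4x16
Unfold 1 (reflect across h@20): 6 holes -> [(17, 3), (18, 5), (19, 7), (20, 7), (21, 5), (22, 3)]
Unfold 2 (reflect across h@24): 12 holes -> [(17, 3), (18, 5), (19, 7), (20, 7), (21, 5), (22, 3), (25, 3), (26, 5), (27, 7), (28, 7), (29, 5), (30, 3)]
Unfold 3 (reflect across h@16): 24 holes -> [(1, 3), (2, 5), (3, 7), (4, 7), (5, 5), (6, 3), (9, 3), (10, 5), (11, 7), (12, 7), (13, 5), (14, 3), (17, 3), (18, 5), (19, 7), (20, 7), (21, 5), (22, 3), (25, 3), (26, 5), (27, 7), (28, 7), (29, 5), (30, 3)]
Holes: [(1, 3), (2, 5), (3, 7), (4, 7), (5, 5), (6, 3), (9, 3), (10, 5), (11, 7), (12, 7), (13, 5), (14, 3), (17, 3), (18, 5), (19, 7), (20, 7), (21, 5), (22, 3), (25, 3), (26, 5), (27, 7), (28, 7), (29, 5), (30, 3)]

Answer: no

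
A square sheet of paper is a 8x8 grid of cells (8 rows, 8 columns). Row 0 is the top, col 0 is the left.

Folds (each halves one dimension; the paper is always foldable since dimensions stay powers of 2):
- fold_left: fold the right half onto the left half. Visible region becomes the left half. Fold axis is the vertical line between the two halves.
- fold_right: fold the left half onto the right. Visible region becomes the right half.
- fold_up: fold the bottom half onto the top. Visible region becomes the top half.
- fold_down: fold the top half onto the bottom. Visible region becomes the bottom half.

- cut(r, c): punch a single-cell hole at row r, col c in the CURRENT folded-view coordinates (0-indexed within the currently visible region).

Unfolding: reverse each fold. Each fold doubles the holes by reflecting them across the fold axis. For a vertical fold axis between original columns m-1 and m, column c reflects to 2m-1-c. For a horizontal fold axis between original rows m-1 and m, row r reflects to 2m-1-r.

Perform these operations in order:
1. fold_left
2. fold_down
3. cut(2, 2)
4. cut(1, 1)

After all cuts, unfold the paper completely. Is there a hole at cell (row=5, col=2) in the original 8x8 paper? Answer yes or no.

Answer: no

Derivation:
Op 1 fold_left: fold axis v@4; visible region now rows[0,8) x cols[0,4) = 8x4
Op 2 fold_down: fold axis h@4; visible region now rows[4,8) x cols[0,4) = 4x4
Op 3 cut(2, 2): punch at orig (6,2); cuts so far [(6, 2)]; region rows[4,8) x cols[0,4) = 4x4
Op 4 cut(1, 1): punch at orig (5,1); cuts so far [(5, 1), (6, 2)]; region rows[4,8) x cols[0,4) = 4x4
Unfold 1 (reflect across h@4): 4 holes -> [(1, 2), (2, 1), (5, 1), (6, 2)]
Unfold 2 (reflect across v@4): 8 holes -> [(1, 2), (1, 5), (2, 1), (2, 6), (5, 1), (5, 6), (6, 2), (6, 5)]
Holes: [(1, 2), (1, 5), (2, 1), (2, 6), (5, 1), (5, 6), (6, 2), (6, 5)]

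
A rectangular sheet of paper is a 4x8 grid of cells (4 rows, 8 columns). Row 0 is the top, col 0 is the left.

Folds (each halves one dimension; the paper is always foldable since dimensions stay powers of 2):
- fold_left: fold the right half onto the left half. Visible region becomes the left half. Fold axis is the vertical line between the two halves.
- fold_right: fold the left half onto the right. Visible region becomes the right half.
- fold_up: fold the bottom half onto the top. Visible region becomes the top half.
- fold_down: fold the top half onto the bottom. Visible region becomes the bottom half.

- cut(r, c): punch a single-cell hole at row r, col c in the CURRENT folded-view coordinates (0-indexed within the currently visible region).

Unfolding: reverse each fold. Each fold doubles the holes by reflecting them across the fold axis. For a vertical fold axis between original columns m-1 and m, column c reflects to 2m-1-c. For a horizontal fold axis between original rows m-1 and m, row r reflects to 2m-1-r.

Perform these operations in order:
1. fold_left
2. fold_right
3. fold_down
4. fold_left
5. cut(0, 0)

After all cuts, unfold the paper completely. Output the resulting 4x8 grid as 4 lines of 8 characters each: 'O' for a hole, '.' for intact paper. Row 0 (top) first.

Op 1 fold_left: fold axis v@4; visible region now rows[0,4) x cols[0,4) = 4x4
Op 2 fold_right: fold axis v@2; visible region now rows[0,4) x cols[2,4) = 4x2
Op 3 fold_down: fold axis h@2; visible region now rows[2,4) x cols[2,4) = 2x2
Op 4 fold_left: fold axis v@3; visible region now rows[2,4) x cols[2,3) = 2x1
Op 5 cut(0, 0): punch at orig (2,2); cuts so far [(2, 2)]; region rows[2,4) x cols[2,3) = 2x1
Unfold 1 (reflect across v@3): 2 holes -> [(2, 2), (2, 3)]
Unfold 2 (reflect across h@2): 4 holes -> [(1, 2), (1, 3), (2, 2), (2, 3)]
Unfold 3 (reflect across v@2): 8 holes -> [(1, 0), (1, 1), (1, 2), (1, 3), (2, 0), (2, 1), (2, 2), (2, 3)]
Unfold 4 (reflect across v@4): 16 holes -> [(1, 0), (1, 1), (1, 2), (1, 3), (1, 4), (1, 5), (1, 6), (1, 7), (2, 0), (2, 1), (2, 2), (2, 3), (2, 4), (2, 5), (2, 6), (2, 7)]

Answer: ........
OOOOOOOO
OOOOOOOO
........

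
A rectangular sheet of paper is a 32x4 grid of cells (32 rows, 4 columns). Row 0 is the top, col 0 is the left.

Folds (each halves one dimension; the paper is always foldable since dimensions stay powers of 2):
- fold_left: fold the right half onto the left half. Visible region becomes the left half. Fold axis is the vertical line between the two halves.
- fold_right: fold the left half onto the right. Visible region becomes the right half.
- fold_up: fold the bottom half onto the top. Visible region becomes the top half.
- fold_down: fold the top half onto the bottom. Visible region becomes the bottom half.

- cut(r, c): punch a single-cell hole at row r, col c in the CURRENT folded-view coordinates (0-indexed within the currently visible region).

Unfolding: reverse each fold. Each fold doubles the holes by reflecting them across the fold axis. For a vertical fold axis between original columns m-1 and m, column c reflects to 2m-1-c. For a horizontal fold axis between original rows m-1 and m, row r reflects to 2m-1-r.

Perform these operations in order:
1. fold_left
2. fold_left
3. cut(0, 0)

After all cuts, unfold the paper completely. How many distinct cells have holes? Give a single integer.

Op 1 fold_left: fold axis v@2; visible region now rows[0,32) x cols[0,2) = 32x2
Op 2 fold_left: fold axis v@1; visible region now rows[0,32) x cols[0,1) = 32x1
Op 3 cut(0, 0): punch at orig (0,0); cuts so far [(0, 0)]; region rows[0,32) x cols[0,1) = 32x1
Unfold 1 (reflect across v@1): 2 holes -> [(0, 0), (0, 1)]
Unfold 2 (reflect across v@2): 4 holes -> [(0, 0), (0, 1), (0, 2), (0, 3)]

Answer: 4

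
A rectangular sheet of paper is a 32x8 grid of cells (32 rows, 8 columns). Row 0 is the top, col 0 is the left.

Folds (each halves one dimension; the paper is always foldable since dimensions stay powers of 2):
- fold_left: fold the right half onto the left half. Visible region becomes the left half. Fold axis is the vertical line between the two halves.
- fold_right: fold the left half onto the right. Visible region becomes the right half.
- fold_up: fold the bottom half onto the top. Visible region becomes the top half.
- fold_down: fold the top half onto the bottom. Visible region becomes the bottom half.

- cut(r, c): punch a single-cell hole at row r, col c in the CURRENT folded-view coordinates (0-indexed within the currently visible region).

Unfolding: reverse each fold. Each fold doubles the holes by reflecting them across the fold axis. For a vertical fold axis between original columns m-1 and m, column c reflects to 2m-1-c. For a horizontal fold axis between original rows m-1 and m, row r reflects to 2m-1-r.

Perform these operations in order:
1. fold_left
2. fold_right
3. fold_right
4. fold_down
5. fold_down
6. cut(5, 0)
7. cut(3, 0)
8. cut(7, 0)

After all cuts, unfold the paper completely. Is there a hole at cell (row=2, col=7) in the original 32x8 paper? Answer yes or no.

Op 1 fold_left: fold axis v@4; visible region now rows[0,32) x cols[0,4) = 32x4
Op 2 fold_right: fold axis v@2; visible region now rows[0,32) x cols[2,4) = 32x2
Op 3 fold_right: fold axis v@3; visible region now rows[0,32) x cols[3,4) = 32x1
Op 4 fold_down: fold axis h@16; visible region now rows[16,32) x cols[3,4) = 16x1
Op 5 fold_down: fold axis h@24; visible region now rows[24,32) x cols[3,4) = 8x1
Op 6 cut(5, 0): punch at orig (29,3); cuts so far [(29, 3)]; region rows[24,32) x cols[3,4) = 8x1
Op 7 cut(3, 0): punch at orig (27,3); cuts so far [(27, 3), (29, 3)]; region rows[24,32) x cols[3,4) = 8x1
Op 8 cut(7, 0): punch at orig (31,3); cuts so far [(27, 3), (29, 3), (31, 3)]; region rows[24,32) x cols[3,4) = 8x1
Unfold 1 (reflect across h@24): 6 holes -> [(16, 3), (18, 3), (20, 3), (27, 3), (29, 3), (31, 3)]
Unfold 2 (reflect across h@16): 12 holes -> [(0, 3), (2, 3), (4, 3), (11, 3), (13, 3), (15, 3), (16, 3), (18, 3), (20, 3), (27, 3), (29, 3), (31, 3)]
Unfold 3 (reflect across v@3): 24 holes -> [(0, 2), (0, 3), (2, 2), (2, 3), (4, 2), (4, 3), (11, 2), (11, 3), (13, 2), (13, 3), (15, 2), (15, 3), (16, 2), (16, 3), (18, 2), (18, 3), (20, 2), (20, 3), (27, 2), (27, 3), (29, 2), (29, 3), (31, 2), (31, 3)]
Unfold 4 (reflect across v@2): 48 holes -> [(0, 0), (0, 1), (0, 2), (0, 3), (2, 0), (2, 1), (2, 2), (2, 3), (4, 0), (4, 1), (4, 2), (4, 3), (11, 0), (11, 1), (11, 2), (11, 3), (13, 0), (13, 1), (13, 2), (13, 3), (15, 0), (15, 1), (15, 2), (15, 3), (16, 0), (16, 1), (16, 2), (16, 3), (18, 0), (18, 1), (18, 2), (18, 3), (20, 0), (20, 1), (20, 2), (20, 3), (27, 0), (27, 1), (27, 2), (27, 3), (29, 0), (29, 1), (29, 2), (29, 3), (31, 0), (31, 1), (31, 2), (31, 3)]
Unfold 5 (reflect across v@4): 96 holes -> [(0, 0), (0, 1), (0, 2), (0, 3), (0, 4), (0, 5), (0, 6), (0, 7), (2, 0), (2, 1), (2, 2), (2, 3), (2, 4), (2, 5), (2, 6), (2, 7), (4, 0), (4, 1), (4, 2), (4, 3), (4, 4), (4, 5), (4, 6), (4, 7), (11, 0), (11, 1), (11, 2), (11, 3), (11, 4), (11, 5), (11, 6), (11, 7), (13, 0), (13, 1), (13, 2), (13, 3), (13, 4), (13, 5), (13, 6), (13, 7), (15, 0), (15, 1), (15, 2), (15, 3), (15, 4), (15, 5), (15, 6), (15, 7), (16, 0), (16, 1), (16, 2), (16, 3), (16, 4), (16, 5), (16, 6), (16, 7), (18, 0), (18, 1), (18, 2), (18, 3), (18, 4), (18, 5), (18, 6), (18, 7), (20, 0), (20, 1), (20, 2), (20, 3), (20, 4), (20, 5), (20, 6), (20, 7), (27, 0), (27, 1), (27, 2), (27, 3), (27, 4), (27, 5), (27, 6), (27, 7), (29, 0), (29, 1), (29, 2), (29, 3), (29, 4), (29, 5), (29, 6), (29, 7), (31, 0), (31, 1), (31, 2), (31, 3), (31, 4), (31, 5), (31, 6), (31, 7)]
Holes: [(0, 0), (0, 1), (0, 2), (0, 3), (0, 4), (0, 5), (0, 6), (0, 7), (2, 0), (2, 1), (2, 2), (2, 3), (2, 4), (2, 5), (2, 6), (2, 7), (4, 0), (4, 1), (4, 2), (4, 3), (4, 4), (4, 5), (4, 6), (4, 7), (11, 0), (11, 1), (11, 2), (11, 3), (11, 4), (11, 5), (11, 6), (11, 7), (13, 0), (13, 1), (13, 2), (13, 3), (13, 4), (13, 5), (13, 6), (13, 7), (15, 0), (15, 1), (15, 2), (15, 3), (15, 4), (15, 5), (15, 6), (15, 7), (16, 0), (16, 1), (16, 2), (16, 3), (16, 4), (16, 5), (16, 6), (16, 7), (18, 0), (18, 1), (18, 2), (18, 3), (18, 4), (18, 5), (18, 6), (18, 7), (20, 0), (20, 1), (20, 2), (20, 3), (20, 4), (20, 5), (20, 6), (20, 7), (27, 0), (27, 1), (27, 2), (27, 3), (27, 4), (27, 5), (27, 6), (27, 7), (29, 0), (29, 1), (29, 2), (29, 3), (29, 4), (29, 5), (29, 6), (29, 7), (31, 0), (31, 1), (31, 2), (31, 3), (31, 4), (31, 5), (31, 6), (31, 7)]

Answer: yes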